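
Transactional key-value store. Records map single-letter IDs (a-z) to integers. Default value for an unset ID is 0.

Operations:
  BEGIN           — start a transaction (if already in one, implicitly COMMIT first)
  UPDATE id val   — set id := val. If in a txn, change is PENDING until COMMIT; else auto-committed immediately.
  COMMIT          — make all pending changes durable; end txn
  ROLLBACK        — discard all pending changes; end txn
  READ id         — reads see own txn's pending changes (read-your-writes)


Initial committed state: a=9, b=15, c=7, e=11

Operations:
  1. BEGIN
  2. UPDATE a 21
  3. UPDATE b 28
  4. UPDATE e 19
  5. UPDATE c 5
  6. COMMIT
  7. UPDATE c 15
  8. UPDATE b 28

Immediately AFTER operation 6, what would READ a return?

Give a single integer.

Initial committed: {a=9, b=15, c=7, e=11}
Op 1: BEGIN: in_txn=True, pending={}
Op 2: UPDATE a=21 (pending; pending now {a=21})
Op 3: UPDATE b=28 (pending; pending now {a=21, b=28})
Op 4: UPDATE e=19 (pending; pending now {a=21, b=28, e=19})
Op 5: UPDATE c=5 (pending; pending now {a=21, b=28, c=5, e=19})
Op 6: COMMIT: merged ['a', 'b', 'c', 'e'] into committed; committed now {a=21, b=28, c=5, e=19}
After op 6: visible(a) = 21 (pending={}, committed={a=21, b=28, c=5, e=19})

Answer: 21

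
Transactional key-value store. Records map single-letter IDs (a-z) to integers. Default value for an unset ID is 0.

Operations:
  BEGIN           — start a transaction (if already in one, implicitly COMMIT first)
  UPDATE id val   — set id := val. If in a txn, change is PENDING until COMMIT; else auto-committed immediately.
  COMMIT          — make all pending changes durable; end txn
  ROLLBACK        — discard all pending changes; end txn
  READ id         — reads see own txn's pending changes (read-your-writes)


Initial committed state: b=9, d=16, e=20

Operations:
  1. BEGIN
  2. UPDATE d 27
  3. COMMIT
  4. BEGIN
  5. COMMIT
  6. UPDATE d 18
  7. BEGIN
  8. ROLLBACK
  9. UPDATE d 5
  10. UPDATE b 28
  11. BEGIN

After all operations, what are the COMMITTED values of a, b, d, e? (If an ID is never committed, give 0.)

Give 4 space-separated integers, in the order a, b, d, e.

Initial committed: {b=9, d=16, e=20}
Op 1: BEGIN: in_txn=True, pending={}
Op 2: UPDATE d=27 (pending; pending now {d=27})
Op 3: COMMIT: merged ['d'] into committed; committed now {b=9, d=27, e=20}
Op 4: BEGIN: in_txn=True, pending={}
Op 5: COMMIT: merged [] into committed; committed now {b=9, d=27, e=20}
Op 6: UPDATE d=18 (auto-commit; committed d=18)
Op 7: BEGIN: in_txn=True, pending={}
Op 8: ROLLBACK: discarded pending []; in_txn=False
Op 9: UPDATE d=5 (auto-commit; committed d=5)
Op 10: UPDATE b=28 (auto-commit; committed b=28)
Op 11: BEGIN: in_txn=True, pending={}
Final committed: {b=28, d=5, e=20}

Answer: 0 28 5 20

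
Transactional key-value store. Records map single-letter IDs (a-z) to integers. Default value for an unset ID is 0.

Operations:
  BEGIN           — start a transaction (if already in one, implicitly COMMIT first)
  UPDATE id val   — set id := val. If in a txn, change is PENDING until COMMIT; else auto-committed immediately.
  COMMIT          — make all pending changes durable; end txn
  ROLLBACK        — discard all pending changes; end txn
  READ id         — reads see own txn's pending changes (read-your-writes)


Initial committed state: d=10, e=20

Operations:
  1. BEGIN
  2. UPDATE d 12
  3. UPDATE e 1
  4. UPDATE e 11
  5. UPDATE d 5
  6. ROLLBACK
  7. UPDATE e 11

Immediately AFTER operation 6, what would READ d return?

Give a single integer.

Initial committed: {d=10, e=20}
Op 1: BEGIN: in_txn=True, pending={}
Op 2: UPDATE d=12 (pending; pending now {d=12})
Op 3: UPDATE e=1 (pending; pending now {d=12, e=1})
Op 4: UPDATE e=11 (pending; pending now {d=12, e=11})
Op 5: UPDATE d=5 (pending; pending now {d=5, e=11})
Op 6: ROLLBACK: discarded pending ['d', 'e']; in_txn=False
After op 6: visible(d) = 10 (pending={}, committed={d=10, e=20})

Answer: 10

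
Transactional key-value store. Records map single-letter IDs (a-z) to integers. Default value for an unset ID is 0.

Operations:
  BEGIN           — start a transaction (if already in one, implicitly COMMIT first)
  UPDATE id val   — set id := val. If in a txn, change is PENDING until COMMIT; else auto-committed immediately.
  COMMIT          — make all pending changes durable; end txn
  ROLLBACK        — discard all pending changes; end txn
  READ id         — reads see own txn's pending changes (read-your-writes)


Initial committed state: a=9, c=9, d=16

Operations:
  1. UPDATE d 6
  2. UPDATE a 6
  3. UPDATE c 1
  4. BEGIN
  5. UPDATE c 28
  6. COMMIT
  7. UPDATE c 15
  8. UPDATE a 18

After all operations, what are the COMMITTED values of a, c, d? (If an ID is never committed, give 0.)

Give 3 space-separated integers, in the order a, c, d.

Initial committed: {a=9, c=9, d=16}
Op 1: UPDATE d=6 (auto-commit; committed d=6)
Op 2: UPDATE a=6 (auto-commit; committed a=6)
Op 3: UPDATE c=1 (auto-commit; committed c=1)
Op 4: BEGIN: in_txn=True, pending={}
Op 5: UPDATE c=28 (pending; pending now {c=28})
Op 6: COMMIT: merged ['c'] into committed; committed now {a=6, c=28, d=6}
Op 7: UPDATE c=15 (auto-commit; committed c=15)
Op 8: UPDATE a=18 (auto-commit; committed a=18)
Final committed: {a=18, c=15, d=6}

Answer: 18 15 6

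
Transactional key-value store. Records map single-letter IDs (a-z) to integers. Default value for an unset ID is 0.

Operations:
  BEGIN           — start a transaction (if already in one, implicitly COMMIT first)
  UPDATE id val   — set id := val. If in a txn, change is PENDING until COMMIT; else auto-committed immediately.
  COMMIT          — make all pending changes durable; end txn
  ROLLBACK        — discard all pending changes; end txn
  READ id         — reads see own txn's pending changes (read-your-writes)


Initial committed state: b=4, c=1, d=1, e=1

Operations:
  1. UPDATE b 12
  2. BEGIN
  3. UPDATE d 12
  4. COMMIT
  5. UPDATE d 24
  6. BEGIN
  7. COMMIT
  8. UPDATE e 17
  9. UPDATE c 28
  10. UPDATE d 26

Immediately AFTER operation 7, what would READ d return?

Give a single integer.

Initial committed: {b=4, c=1, d=1, e=1}
Op 1: UPDATE b=12 (auto-commit; committed b=12)
Op 2: BEGIN: in_txn=True, pending={}
Op 3: UPDATE d=12 (pending; pending now {d=12})
Op 4: COMMIT: merged ['d'] into committed; committed now {b=12, c=1, d=12, e=1}
Op 5: UPDATE d=24 (auto-commit; committed d=24)
Op 6: BEGIN: in_txn=True, pending={}
Op 7: COMMIT: merged [] into committed; committed now {b=12, c=1, d=24, e=1}
After op 7: visible(d) = 24 (pending={}, committed={b=12, c=1, d=24, e=1})

Answer: 24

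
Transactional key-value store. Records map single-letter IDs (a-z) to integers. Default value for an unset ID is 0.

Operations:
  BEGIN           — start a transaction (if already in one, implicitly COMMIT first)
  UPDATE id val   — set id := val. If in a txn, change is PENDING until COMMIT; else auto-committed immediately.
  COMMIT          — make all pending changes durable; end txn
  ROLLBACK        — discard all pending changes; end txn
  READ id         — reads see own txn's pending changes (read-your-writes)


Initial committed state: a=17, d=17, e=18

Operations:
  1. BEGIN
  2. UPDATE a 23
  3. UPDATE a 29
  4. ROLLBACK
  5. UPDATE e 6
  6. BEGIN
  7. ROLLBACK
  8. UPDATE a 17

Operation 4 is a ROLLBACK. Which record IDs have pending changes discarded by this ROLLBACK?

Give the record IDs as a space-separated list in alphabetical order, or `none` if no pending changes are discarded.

Answer: a

Derivation:
Initial committed: {a=17, d=17, e=18}
Op 1: BEGIN: in_txn=True, pending={}
Op 2: UPDATE a=23 (pending; pending now {a=23})
Op 3: UPDATE a=29 (pending; pending now {a=29})
Op 4: ROLLBACK: discarded pending ['a']; in_txn=False
Op 5: UPDATE e=6 (auto-commit; committed e=6)
Op 6: BEGIN: in_txn=True, pending={}
Op 7: ROLLBACK: discarded pending []; in_txn=False
Op 8: UPDATE a=17 (auto-commit; committed a=17)
ROLLBACK at op 4 discards: ['a']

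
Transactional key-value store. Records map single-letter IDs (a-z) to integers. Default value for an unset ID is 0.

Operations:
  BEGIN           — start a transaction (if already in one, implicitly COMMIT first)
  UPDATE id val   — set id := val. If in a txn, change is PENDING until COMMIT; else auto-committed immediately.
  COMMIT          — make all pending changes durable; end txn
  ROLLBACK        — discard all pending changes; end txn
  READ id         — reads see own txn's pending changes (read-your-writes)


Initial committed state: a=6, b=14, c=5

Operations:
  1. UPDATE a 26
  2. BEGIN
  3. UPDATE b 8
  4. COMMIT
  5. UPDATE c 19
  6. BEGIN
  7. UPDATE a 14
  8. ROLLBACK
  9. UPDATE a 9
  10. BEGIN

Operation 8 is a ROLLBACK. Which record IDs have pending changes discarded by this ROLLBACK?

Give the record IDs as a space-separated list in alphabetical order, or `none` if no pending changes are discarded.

Initial committed: {a=6, b=14, c=5}
Op 1: UPDATE a=26 (auto-commit; committed a=26)
Op 2: BEGIN: in_txn=True, pending={}
Op 3: UPDATE b=8 (pending; pending now {b=8})
Op 4: COMMIT: merged ['b'] into committed; committed now {a=26, b=8, c=5}
Op 5: UPDATE c=19 (auto-commit; committed c=19)
Op 6: BEGIN: in_txn=True, pending={}
Op 7: UPDATE a=14 (pending; pending now {a=14})
Op 8: ROLLBACK: discarded pending ['a']; in_txn=False
Op 9: UPDATE a=9 (auto-commit; committed a=9)
Op 10: BEGIN: in_txn=True, pending={}
ROLLBACK at op 8 discards: ['a']

Answer: a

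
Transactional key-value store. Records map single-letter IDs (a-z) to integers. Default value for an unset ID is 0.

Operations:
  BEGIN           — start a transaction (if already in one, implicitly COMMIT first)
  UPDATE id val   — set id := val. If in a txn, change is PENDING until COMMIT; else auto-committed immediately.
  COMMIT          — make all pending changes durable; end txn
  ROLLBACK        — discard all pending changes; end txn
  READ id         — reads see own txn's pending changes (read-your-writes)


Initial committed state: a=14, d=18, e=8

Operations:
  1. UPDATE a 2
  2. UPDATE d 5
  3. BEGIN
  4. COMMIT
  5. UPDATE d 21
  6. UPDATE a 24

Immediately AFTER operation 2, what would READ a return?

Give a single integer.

Initial committed: {a=14, d=18, e=8}
Op 1: UPDATE a=2 (auto-commit; committed a=2)
Op 2: UPDATE d=5 (auto-commit; committed d=5)
After op 2: visible(a) = 2 (pending={}, committed={a=2, d=5, e=8})

Answer: 2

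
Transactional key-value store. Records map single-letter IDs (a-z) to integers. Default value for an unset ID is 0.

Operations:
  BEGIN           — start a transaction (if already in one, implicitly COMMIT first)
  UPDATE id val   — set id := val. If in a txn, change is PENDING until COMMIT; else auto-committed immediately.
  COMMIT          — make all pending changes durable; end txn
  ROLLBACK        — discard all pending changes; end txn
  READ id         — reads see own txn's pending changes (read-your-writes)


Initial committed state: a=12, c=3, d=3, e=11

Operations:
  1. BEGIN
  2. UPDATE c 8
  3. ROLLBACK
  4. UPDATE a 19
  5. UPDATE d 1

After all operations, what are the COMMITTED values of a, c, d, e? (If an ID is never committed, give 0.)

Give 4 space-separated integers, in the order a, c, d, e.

Answer: 19 3 1 11

Derivation:
Initial committed: {a=12, c=3, d=3, e=11}
Op 1: BEGIN: in_txn=True, pending={}
Op 2: UPDATE c=8 (pending; pending now {c=8})
Op 3: ROLLBACK: discarded pending ['c']; in_txn=False
Op 4: UPDATE a=19 (auto-commit; committed a=19)
Op 5: UPDATE d=1 (auto-commit; committed d=1)
Final committed: {a=19, c=3, d=1, e=11}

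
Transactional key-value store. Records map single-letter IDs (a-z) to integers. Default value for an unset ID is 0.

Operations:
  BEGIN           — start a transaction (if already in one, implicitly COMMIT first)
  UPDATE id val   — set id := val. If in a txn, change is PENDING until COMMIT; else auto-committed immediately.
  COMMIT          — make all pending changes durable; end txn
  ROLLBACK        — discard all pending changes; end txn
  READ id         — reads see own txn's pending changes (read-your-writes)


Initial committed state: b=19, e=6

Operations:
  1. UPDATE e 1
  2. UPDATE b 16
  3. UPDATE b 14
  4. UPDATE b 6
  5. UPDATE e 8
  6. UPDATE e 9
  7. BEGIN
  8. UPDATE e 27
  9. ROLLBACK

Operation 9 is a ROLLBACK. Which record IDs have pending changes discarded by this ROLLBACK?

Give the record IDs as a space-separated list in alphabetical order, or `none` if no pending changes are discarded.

Answer: e

Derivation:
Initial committed: {b=19, e=6}
Op 1: UPDATE e=1 (auto-commit; committed e=1)
Op 2: UPDATE b=16 (auto-commit; committed b=16)
Op 3: UPDATE b=14 (auto-commit; committed b=14)
Op 4: UPDATE b=6 (auto-commit; committed b=6)
Op 5: UPDATE e=8 (auto-commit; committed e=8)
Op 6: UPDATE e=9 (auto-commit; committed e=9)
Op 7: BEGIN: in_txn=True, pending={}
Op 8: UPDATE e=27 (pending; pending now {e=27})
Op 9: ROLLBACK: discarded pending ['e']; in_txn=False
ROLLBACK at op 9 discards: ['e']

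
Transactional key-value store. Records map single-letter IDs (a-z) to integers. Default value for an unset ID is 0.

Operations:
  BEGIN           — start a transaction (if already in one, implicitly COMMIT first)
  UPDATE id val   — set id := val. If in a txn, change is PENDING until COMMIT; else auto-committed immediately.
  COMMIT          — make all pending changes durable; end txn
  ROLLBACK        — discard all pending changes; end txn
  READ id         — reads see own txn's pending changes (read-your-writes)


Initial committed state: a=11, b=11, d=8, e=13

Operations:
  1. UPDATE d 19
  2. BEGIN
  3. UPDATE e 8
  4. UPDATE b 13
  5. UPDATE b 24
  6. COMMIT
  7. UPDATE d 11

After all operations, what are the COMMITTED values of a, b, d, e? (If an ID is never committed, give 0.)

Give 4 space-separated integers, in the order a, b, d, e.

Answer: 11 24 11 8

Derivation:
Initial committed: {a=11, b=11, d=8, e=13}
Op 1: UPDATE d=19 (auto-commit; committed d=19)
Op 2: BEGIN: in_txn=True, pending={}
Op 3: UPDATE e=8 (pending; pending now {e=8})
Op 4: UPDATE b=13 (pending; pending now {b=13, e=8})
Op 5: UPDATE b=24 (pending; pending now {b=24, e=8})
Op 6: COMMIT: merged ['b', 'e'] into committed; committed now {a=11, b=24, d=19, e=8}
Op 7: UPDATE d=11 (auto-commit; committed d=11)
Final committed: {a=11, b=24, d=11, e=8}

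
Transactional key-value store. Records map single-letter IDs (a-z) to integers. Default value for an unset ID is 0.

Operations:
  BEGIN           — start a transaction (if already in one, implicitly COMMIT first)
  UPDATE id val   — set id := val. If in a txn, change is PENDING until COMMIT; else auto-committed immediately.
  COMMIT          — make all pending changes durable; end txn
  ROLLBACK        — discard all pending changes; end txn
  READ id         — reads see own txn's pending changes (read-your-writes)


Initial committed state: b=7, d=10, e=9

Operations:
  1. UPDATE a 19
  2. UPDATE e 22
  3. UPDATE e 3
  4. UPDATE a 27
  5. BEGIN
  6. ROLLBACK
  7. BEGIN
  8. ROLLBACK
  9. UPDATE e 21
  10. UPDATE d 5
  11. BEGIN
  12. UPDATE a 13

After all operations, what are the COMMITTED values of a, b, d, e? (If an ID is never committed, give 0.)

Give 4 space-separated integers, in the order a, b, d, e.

Answer: 27 7 5 21

Derivation:
Initial committed: {b=7, d=10, e=9}
Op 1: UPDATE a=19 (auto-commit; committed a=19)
Op 2: UPDATE e=22 (auto-commit; committed e=22)
Op 3: UPDATE e=3 (auto-commit; committed e=3)
Op 4: UPDATE a=27 (auto-commit; committed a=27)
Op 5: BEGIN: in_txn=True, pending={}
Op 6: ROLLBACK: discarded pending []; in_txn=False
Op 7: BEGIN: in_txn=True, pending={}
Op 8: ROLLBACK: discarded pending []; in_txn=False
Op 9: UPDATE e=21 (auto-commit; committed e=21)
Op 10: UPDATE d=5 (auto-commit; committed d=5)
Op 11: BEGIN: in_txn=True, pending={}
Op 12: UPDATE a=13 (pending; pending now {a=13})
Final committed: {a=27, b=7, d=5, e=21}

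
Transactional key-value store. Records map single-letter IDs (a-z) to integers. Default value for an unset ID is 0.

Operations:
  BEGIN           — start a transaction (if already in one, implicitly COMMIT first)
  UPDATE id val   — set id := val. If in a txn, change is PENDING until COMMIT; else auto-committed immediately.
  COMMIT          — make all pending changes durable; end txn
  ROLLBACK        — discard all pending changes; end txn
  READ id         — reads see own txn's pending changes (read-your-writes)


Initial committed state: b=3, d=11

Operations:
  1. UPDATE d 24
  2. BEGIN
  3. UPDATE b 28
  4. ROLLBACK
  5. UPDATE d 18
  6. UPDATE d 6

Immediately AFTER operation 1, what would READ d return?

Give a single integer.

Initial committed: {b=3, d=11}
Op 1: UPDATE d=24 (auto-commit; committed d=24)
After op 1: visible(d) = 24 (pending={}, committed={b=3, d=24})

Answer: 24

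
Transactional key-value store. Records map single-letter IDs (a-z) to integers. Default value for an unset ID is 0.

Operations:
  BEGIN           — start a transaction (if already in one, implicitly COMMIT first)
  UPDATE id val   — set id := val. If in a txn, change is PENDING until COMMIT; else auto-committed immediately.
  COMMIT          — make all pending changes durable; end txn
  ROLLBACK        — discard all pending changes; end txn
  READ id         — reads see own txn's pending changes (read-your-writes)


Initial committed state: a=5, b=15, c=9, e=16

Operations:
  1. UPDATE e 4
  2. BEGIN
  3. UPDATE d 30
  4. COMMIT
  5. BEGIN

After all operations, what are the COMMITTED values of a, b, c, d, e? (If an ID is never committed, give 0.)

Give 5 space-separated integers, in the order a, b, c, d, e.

Answer: 5 15 9 30 4

Derivation:
Initial committed: {a=5, b=15, c=9, e=16}
Op 1: UPDATE e=4 (auto-commit; committed e=4)
Op 2: BEGIN: in_txn=True, pending={}
Op 3: UPDATE d=30 (pending; pending now {d=30})
Op 4: COMMIT: merged ['d'] into committed; committed now {a=5, b=15, c=9, d=30, e=4}
Op 5: BEGIN: in_txn=True, pending={}
Final committed: {a=5, b=15, c=9, d=30, e=4}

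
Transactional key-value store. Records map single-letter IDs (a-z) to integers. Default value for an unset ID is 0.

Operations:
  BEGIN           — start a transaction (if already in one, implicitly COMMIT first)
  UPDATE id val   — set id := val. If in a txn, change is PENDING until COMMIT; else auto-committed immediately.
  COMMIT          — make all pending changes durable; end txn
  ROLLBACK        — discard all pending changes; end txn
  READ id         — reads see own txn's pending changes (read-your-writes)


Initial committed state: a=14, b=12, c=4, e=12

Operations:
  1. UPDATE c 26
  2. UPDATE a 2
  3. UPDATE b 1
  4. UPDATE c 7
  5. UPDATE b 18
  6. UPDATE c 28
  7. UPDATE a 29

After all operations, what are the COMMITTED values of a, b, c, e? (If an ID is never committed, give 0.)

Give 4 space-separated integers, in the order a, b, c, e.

Answer: 29 18 28 12

Derivation:
Initial committed: {a=14, b=12, c=4, e=12}
Op 1: UPDATE c=26 (auto-commit; committed c=26)
Op 2: UPDATE a=2 (auto-commit; committed a=2)
Op 3: UPDATE b=1 (auto-commit; committed b=1)
Op 4: UPDATE c=7 (auto-commit; committed c=7)
Op 5: UPDATE b=18 (auto-commit; committed b=18)
Op 6: UPDATE c=28 (auto-commit; committed c=28)
Op 7: UPDATE a=29 (auto-commit; committed a=29)
Final committed: {a=29, b=18, c=28, e=12}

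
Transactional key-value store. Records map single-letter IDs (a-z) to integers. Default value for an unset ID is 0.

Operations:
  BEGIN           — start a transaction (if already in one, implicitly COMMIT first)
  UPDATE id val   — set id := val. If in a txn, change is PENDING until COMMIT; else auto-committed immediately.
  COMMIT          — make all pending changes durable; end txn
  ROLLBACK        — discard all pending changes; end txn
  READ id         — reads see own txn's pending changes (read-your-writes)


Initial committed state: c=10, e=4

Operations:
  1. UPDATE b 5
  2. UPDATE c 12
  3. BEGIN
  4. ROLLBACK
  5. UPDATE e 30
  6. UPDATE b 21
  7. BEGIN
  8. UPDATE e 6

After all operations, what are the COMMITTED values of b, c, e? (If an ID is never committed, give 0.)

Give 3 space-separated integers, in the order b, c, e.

Initial committed: {c=10, e=4}
Op 1: UPDATE b=5 (auto-commit; committed b=5)
Op 2: UPDATE c=12 (auto-commit; committed c=12)
Op 3: BEGIN: in_txn=True, pending={}
Op 4: ROLLBACK: discarded pending []; in_txn=False
Op 5: UPDATE e=30 (auto-commit; committed e=30)
Op 6: UPDATE b=21 (auto-commit; committed b=21)
Op 7: BEGIN: in_txn=True, pending={}
Op 8: UPDATE e=6 (pending; pending now {e=6})
Final committed: {b=21, c=12, e=30}

Answer: 21 12 30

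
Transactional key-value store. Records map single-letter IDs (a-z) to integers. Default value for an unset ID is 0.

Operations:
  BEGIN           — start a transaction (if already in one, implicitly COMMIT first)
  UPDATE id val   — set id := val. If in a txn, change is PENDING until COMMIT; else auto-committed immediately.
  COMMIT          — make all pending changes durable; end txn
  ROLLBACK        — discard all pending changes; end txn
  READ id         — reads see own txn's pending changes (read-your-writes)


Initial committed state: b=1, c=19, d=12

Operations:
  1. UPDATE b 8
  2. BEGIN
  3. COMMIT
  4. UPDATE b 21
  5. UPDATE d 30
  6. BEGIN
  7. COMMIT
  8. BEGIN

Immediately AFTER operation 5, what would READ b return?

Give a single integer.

Initial committed: {b=1, c=19, d=12}
Op 1: UPDATE b=8 (auto-commit; committed b=8)
Op 2: BEGIN: in_txn=True, pending={}
Op 3: COMMIT: merged [] into committed; committed now {b=8, c=19, d=12}
Op 4: UPDATE b=21 (auto-commit; committed b=21)
Op 5: UPDATE d=30 (auto-commit; committed d=30)
After op 5: visible(b) = 21 (pending={}, committed={b=21, c=19, d=30})

Answer: 21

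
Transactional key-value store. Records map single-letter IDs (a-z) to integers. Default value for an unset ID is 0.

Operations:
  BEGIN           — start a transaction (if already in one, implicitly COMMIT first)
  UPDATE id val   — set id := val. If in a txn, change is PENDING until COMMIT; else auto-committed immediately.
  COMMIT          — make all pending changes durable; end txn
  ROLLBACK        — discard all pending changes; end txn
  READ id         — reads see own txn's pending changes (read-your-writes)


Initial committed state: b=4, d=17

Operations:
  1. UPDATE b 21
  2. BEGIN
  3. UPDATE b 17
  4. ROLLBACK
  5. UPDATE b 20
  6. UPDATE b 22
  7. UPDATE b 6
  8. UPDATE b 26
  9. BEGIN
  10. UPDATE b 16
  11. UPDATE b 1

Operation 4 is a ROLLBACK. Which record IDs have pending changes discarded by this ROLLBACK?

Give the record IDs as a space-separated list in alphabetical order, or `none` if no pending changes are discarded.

Answer: b

Derivation:
Initial committed: {b=4, d=17}
Op 1: UPDATE b=21 (auto-commit; committed b=21)
Op 2: BEGIN: in_txn=True, pending={}
Op 3: UPDATE b=17 (pending; pending now {b=17})
Op 4: ROLLBACK: discarded pending ['b']; in_txn=False
Op 5: UPDATE b=20 (auto-commit; committed b=20)
Op 6: UPDATE b=22 (auto-commit; committed b=22)
Op 7: UPDATE b=6 (auto-commit; committed b=6)
Op 8: UPDATE b=26 (auto-commit; committed b=26)
Op 9: BEGIN: in_txn=True, pending={}
Op 10: UPDATE b=16 (pending; pending now {b=16})
Op 11: UPDATE b=1 (pending; pending now {b=1})
ROLLBACK at op 4 discards: ['b']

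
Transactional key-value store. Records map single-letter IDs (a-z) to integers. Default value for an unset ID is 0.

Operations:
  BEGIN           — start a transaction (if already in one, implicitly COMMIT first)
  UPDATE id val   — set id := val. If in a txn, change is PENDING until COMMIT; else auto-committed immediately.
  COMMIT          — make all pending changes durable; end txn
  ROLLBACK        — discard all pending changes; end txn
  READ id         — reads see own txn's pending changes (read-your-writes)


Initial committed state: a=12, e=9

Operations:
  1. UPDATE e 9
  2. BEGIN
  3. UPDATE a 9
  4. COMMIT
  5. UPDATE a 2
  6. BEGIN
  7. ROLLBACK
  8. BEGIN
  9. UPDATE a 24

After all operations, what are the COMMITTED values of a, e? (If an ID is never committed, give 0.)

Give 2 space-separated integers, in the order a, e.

Answer: 2 9

Derivation:
Initial committed: {a=12, e=9}
Op 1: UPDATE e=9 (auto-commit; committed e=9)
Op 2: BEGIN: in_txn=True, pending={}
Op 3: UPDATE a=9 (pending; pending now {a=9})
Op 4: COMMIT: merged ['a'] into committed; committed now {a=9, e=9}
Op 5: UPDATE a=2 (auto-commit; committed a=2)
Op 6: BEGIN: in_txn=True, pending={}
Op 7: ROLLBACK: discarded pending []; in_txn=False
Op 8: BEGIN: in_txn=True, pending={}
Op 9: UPDATE a=24 (pending; pending now {a=24})
Final committed: {a=2, e=9}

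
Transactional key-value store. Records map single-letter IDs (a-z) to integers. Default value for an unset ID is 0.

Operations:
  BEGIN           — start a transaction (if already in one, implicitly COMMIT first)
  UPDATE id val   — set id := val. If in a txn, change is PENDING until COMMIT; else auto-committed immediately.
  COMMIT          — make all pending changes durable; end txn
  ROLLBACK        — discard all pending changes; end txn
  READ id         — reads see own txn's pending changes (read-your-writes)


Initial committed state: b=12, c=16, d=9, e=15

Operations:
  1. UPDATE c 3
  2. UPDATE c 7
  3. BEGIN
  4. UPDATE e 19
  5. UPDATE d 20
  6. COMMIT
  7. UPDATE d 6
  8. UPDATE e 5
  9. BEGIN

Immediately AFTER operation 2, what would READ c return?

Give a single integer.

Answer: 7

Derivation:
Initial committed: {b=12, c=16, d=9, e=15}
Op 1: UPDATE c=3 (auto-commit; committed c=3)
Op 2: UPDATE c=7 (auto-commit; committed c=7)
After op 2: visible(c) = 7 (pending={}, committed={b=12, c=7, d=9, e=15})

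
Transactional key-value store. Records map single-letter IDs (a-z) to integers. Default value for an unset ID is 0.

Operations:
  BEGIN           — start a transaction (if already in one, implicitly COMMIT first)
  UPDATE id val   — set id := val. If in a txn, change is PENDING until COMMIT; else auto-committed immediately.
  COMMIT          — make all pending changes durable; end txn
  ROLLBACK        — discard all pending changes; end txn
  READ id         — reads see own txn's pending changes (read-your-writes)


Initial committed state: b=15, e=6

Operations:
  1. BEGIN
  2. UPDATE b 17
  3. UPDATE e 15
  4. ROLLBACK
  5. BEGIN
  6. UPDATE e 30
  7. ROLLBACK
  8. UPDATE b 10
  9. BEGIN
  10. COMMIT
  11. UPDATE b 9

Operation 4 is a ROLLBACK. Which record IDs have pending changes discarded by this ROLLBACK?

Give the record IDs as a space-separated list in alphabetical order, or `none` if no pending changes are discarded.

Answer: b e

Derivation:
Initial committed: {b=15, e=6}
Op 1: BEGIN: in_txn=True, pending={}
Op 2: UPDATE b=17 (pending; pending now {b=17})
Op 3: UPDATE e=15 (pending; pending now {b=17, e=15})
Op 4: ROLLBACK: discarded pending ['b', 'e']; in_txn=False
Op 5: BEGIN: in_txn=True, pending={}
Op 6: UPDATE e=30 (pending; pending now {e=30})
Op 7: ROLLBACK: discarded pending ['e']; in_txn=False
Op 8: UPDATE b=10 (auto-commit; committed b=10)
Op 9: BEGIN: in_txn=True, pending={}
Op 10: COMMIT: merged [] into committed; committed now {b=10, e=6}
Op 11: UPDATE b=9 (auto-commit; committed b=9)
ROLLBACK at op 4 discards: ['b', 'e']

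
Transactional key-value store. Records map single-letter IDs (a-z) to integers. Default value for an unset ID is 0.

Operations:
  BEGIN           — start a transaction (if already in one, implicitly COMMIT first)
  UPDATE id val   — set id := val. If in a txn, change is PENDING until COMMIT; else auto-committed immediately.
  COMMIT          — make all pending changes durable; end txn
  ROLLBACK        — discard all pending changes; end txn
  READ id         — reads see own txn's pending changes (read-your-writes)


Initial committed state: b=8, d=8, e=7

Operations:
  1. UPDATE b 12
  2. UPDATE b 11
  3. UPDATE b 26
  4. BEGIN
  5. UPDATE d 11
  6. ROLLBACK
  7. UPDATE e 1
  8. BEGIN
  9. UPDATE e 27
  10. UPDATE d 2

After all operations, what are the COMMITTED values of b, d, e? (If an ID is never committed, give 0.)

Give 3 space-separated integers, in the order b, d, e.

Initial committed: {b=8, d=8, e=7}
Op 1: UPDATE b=12 (auto-commit; committed b=12)
Op 2: UPDATE b=11 (auto-commit; committed b=11)
Op 3: UPDATE b=26 (auto-commit; committed b=26)
Op 4: BEGIN: in_txn=True, pending={}
Op 5: UPDATE d=11 (pending; pending now {d=11})
Op 6: ROLLBACK: discarded pending ['d']; in_txn=False
Op 7: UPDATE e=1 (auto-commit; committed e=1)
Op 8: BEGIN: in_txn=True, pending={}
Op 9: UPDATE e=27 (pending; pending now {e=27})
Op 10: UPDATE d=2 (pending; pending now {d=2, e=27})
Final committed: {b=26, d=8, e=1}

Answer: 26 8 1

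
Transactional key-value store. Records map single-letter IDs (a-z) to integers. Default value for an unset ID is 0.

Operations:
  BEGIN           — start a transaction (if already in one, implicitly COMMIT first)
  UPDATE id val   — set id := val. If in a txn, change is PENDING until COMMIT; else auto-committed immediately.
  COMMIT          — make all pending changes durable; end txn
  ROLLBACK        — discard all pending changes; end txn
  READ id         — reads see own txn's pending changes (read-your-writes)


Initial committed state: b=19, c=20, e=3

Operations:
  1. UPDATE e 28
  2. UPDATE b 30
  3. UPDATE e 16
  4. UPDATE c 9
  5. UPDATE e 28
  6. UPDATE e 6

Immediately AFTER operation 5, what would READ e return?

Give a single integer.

Answer: 28

Derivation:
Initial committed: {b=19, c=20, e=3}
Op 1: UPDATE e=28 (auto-commit; committed e=28)
Op 2: UPDATE b=30 (auto-commit; committed b=30)
Op 3: UPDATE e=16 (auto-commit; committed e=16)
Op 4: UPDATE c=9 (auto-commit; committed c=9)
Op 5: UPDATE e=28 (auto-commit; committed e=28)
After op 5: visible(e) = 28 (pending={}, committed={b=30, c=9, e=28})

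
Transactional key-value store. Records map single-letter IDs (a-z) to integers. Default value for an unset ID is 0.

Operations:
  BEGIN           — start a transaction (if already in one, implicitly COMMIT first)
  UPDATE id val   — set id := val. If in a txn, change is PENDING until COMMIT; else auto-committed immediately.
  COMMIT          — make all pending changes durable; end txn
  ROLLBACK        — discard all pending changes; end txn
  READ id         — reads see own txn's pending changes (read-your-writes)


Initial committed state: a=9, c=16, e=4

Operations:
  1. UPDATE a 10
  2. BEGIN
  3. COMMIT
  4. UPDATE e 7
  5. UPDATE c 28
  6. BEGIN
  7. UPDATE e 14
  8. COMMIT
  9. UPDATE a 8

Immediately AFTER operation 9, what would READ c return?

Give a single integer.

Answer: 28

Derivation:
Initial committed: {a=9, c=16, e=4}
Op 1: UPDATE a=10 (auto-commit; committed a=10)
Op 2: BEGIN: in_txn=True, pending={}
Op 3: COMMIT: merged [] into committed; committed now {a=10, c=16, e=4}
Op 4: UPDATE e=7 (auto-commit; committed e=7)
Op 5: UPDATE c=28 (auto-commit; committed c=28)
Op 6: BEGIN: in_txn=True, pending={}
Op 7: UPDATE e=14 (pending; pending now {e=14})
Op 8: COMMIT: merged ['e'] into committed; committed now {a=10, c=28, e=14}
Op 9: UPDATE a=8 (auto-commit; committed a=8)
After op 9: visible(c) = 28 (pending={}, committed={a=8, c=28, e=14})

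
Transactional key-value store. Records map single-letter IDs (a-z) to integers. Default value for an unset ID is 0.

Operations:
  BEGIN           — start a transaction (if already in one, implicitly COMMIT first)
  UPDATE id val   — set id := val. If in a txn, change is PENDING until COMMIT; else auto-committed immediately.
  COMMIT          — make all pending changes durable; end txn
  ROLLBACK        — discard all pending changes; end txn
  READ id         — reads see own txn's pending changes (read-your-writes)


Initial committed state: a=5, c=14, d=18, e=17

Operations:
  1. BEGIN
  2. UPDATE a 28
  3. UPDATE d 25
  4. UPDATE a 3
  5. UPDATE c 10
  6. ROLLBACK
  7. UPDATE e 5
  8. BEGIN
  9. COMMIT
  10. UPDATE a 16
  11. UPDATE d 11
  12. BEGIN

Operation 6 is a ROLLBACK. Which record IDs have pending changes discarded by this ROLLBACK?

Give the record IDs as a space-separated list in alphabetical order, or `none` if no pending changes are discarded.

Initial committed: {a=5, c=14, d=18, e=17}
Op 1: BEGIN: in_txn=True, pending={}
Op 2: UPDATE a=28 (pending; pending now {a=28})
Op 3: UPDATE d=25 (pending; pending now {a=28, d=25})
Op 4: UPDATE a=3 (pending; pending now {a=3, d=25})
Op 5: UPDATE c=10 (pending; pending now {a=3, c=10, d=25})
Op 6: ROLLBACK: discarded pending ['a', 'c', 'd']; in_txn=False
Op 7: UPDATE e=5 (auto-commit; committed e=5)
Op 8: BEGIN: in_txn=True, pending={}
Op 9: COMMIT: merged [] into committed; committed now {a=5, c=14, d=18, e=5}
Op 10: UPDATE a=16 (auto-commit; committed a=16)
Op 11: UPDATE d=11 (auto-commit; committed d=11)
Op 12: BEGIN: in_txn=True, pending={}
ROLLBACK at op 6 discards: ['a', 'c', 'd']

Answer: a c d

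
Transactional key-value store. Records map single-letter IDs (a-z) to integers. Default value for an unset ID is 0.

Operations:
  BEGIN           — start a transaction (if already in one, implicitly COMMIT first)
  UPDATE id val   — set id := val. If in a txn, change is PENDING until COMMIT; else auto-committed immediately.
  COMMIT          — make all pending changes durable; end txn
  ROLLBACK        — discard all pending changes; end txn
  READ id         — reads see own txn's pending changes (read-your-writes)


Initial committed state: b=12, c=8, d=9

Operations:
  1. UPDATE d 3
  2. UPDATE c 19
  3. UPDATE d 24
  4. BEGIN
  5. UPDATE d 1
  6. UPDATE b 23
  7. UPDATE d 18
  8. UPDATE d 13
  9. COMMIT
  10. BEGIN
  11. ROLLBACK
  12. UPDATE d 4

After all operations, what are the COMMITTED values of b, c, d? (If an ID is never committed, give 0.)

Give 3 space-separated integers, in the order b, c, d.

Answer: 23 19 4

Derivation:
Initial committed: {b=12, c=8, d=9}
Op 1: UPDATE d=3 (auto-commit; committed d=3)
Op 2: UPDATE c=19 (auto-commit; committed c=19)
Op 3: UPDATE d=24 (auto-commit; committed d=24)
Op 4: BEGIN: in_txn=True, pending={}
Op 5: UPDATE d=1 (pending; pending now {d=1})
Op 6: UPDATE b=23 (pending; pending now {b=23, d=1})
Op 7: UPDATE d=18 (pending; pending now {b=23, d=18})
Op 8: UPDATE d=13 (pending; pending now {b=23, d=13})
Op 9: COMMIT: merged ['b', 'd'] into committed; committed now {b=23, c=19, d=13}
Op 10: BEGIN: in_txn=True, pending={}
Op 11: ROLLBACK: discarded pending []; in_txn=False
Op 12: UPDATE d=4 (auto-commit; committed d=4)
Final committed: {b=23, c=19, d=4}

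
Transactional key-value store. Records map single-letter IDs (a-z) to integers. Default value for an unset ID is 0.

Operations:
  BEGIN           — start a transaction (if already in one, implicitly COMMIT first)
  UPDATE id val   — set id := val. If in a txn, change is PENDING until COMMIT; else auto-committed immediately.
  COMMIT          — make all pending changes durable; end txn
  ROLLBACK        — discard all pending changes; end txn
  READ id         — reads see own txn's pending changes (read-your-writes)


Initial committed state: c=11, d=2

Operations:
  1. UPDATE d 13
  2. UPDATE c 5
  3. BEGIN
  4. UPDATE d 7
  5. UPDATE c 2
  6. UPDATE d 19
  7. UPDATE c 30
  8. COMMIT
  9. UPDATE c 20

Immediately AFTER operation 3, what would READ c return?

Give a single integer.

Initial committed: {c=11, d=2}
Op 1: UPDATE d=13 (auto-commit; committed d=13)
Op 2: UPDATE c=5 (auto-commit; committed c=5)
Op 3: BEGIN: in_txn=True, pending={}
After op 3: visible(c) = 5 (pending={}, committed={c=5, d=13})

Answer: 5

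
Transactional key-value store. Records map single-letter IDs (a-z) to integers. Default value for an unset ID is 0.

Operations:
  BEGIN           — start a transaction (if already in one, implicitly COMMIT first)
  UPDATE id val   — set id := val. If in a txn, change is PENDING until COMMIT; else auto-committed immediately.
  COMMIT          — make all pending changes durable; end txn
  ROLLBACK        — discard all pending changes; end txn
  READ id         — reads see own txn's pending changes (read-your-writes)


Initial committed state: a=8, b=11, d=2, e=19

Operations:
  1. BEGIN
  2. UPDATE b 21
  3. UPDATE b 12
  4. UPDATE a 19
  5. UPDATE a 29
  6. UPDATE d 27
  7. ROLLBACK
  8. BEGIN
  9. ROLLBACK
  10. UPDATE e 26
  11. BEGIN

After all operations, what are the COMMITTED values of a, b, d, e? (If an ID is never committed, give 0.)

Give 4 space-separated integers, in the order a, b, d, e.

Answer: 8 11 2 26

Derivation:
Initial committed: {a=8, b=11, d=2, e=19}
Op 1: BEGIN: in_txn=True, pending={}
Op 2: UPDATE b=21 (pending; pending now {b=21})
Op 3: UPDATE b=12 (pending; pending now {b=12})
Op 4: UPDATE a=19 (pending; pending now {a=19, b=12})
Op 5: UPDATE a=29 (pending; pending now {a=29, b=12})
Op 6: UPDATE d=27 (pending; pending now {a=29, b=12, d=27})
Op 7: ROLLBACK: discarded pending ['a', 'b', 'd']; in_txn=False
Op 8: BEGIN: in_txn=True, pending={}
Op 9: ROLLBACK: discarded pending []; in_txn=False
Op 10: UPDATE e=26 (auto-commit; committed e=26)
Op 11: BEGIN: in_txn=True, pending={}
Final committed: {a=8, b=11, d=2, e=26}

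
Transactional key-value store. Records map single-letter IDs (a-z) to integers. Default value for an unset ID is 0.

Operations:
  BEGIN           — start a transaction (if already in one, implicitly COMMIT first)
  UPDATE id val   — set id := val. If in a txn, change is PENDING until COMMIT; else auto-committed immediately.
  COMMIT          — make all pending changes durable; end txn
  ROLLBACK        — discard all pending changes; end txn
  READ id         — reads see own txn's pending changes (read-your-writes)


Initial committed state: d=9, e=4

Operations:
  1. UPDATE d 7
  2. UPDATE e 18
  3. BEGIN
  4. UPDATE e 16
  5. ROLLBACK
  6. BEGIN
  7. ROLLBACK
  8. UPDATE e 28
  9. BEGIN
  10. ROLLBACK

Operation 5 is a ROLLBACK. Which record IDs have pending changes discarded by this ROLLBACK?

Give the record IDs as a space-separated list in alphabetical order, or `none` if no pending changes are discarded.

Answer: e

Derivation:
Initial committed: {d=9, e=4}
Op 1: UPDATE d=7 (auto-commit; committed d=7)
Op 2: UPDATE e=18 (auto-commit; committed e=18)
Op 3: BEGIN: in_txn=True, pending={}
Op 4: UPDATE e=16 (pending; pending now {e=16})
Op 5: ROLLBACK: discarded pending ['e']; in_txn=False
Op 6: BEGIN: in_txn=True, pending={}
Op 7: ROLLBACK: discarded pending []; in_txn=False
Op 8: UPDATE e=28 (auto-commit; committed e=28)
Op 9: BEGIN: in_txn=True, pending={}
Op 10: ROLLBACK: discarded pending []; in_txn=False
ROLLBACK at op 5 discards: ['e']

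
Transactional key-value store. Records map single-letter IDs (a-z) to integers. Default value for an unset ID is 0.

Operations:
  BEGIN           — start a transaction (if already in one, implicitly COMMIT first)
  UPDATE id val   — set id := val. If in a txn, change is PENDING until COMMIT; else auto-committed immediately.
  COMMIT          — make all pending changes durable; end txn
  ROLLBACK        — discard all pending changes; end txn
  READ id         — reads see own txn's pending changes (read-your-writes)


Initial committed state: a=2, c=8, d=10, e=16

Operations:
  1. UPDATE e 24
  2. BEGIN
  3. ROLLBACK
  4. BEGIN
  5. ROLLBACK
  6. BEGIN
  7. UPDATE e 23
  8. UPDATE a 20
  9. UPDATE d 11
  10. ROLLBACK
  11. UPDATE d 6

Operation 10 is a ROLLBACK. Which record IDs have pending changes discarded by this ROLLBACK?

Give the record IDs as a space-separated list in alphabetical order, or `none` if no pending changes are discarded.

Initial committed: {a=2, c=8, d=10, e=16}
Op 1: UPDATE e=24 (auto-commit; committed e=24)
Op 2: BEGIN: in_txn=True, pending={}
Op 3: ROLLBACK: discarded pending []; in_txn=False
Op 4: BEGIN: in_txn=True, pending={}
Op 5: ROLLBACK: discarded pending []; in_txn=False
Op 6: BEGIN: in_txn=True, pending={}
Op 7: UPDATE e=23 (pending; pending now {e=23})
Op 8: UPDATE a=20 (pending; pending now {a=20, e=23})
Op 9: UPDATE d=11 (pending; pending now {a=20, d=11, e=23})
Op 10: ROLLBACK: discarded pending ['a', 'd', 'e']; in_txn=False
Op 11: UPDATE d=6 (auto-commit; committed d=6)
ROLLBACK at op 10 discards: ['a', 'd', 'e']

Answer: a d e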